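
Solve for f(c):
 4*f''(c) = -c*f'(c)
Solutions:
 f(c) = C1 + C2*erf(sqrt(2)*c/4)


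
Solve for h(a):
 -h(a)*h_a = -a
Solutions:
 h(a) = -sqrt(C1 + a^2)
 h(a) = sqrt(C1 + a^2)


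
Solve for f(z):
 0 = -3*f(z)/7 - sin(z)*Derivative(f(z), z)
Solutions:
 f(z) = C1*(cos(z) + 1)^(3/14)/(cos(z) - 1)^(3/14)


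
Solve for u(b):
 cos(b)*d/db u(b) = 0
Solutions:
 u(b) = C1


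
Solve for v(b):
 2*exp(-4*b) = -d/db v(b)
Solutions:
 v(b) = C1 + exp(-4*b)/2


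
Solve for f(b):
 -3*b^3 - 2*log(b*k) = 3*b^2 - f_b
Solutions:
 f(b) = C1 + 3*b^4/4 + b^3 + 2*b*log(b*k) - 2*b


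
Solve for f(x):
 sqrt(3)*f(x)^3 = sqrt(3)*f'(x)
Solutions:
 f(x) = -sqrt(2)*sqrt(-1/(C1 + x))/2
 f(x) = sqrt(2)*sqrt(-1/(C1 + x))/2


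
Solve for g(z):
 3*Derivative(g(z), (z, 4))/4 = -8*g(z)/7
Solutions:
 g(z) = (C1*sin(42^(3/4)*z/21) + C2*cos(42^(3/4)*z/21))*exp(-42^(3/4)*z/21) + (C3*sin(42^(3/4)*z/21) + C4*cos(42^(3/4)*z/21))*exp(42^(3/4)*z/21)


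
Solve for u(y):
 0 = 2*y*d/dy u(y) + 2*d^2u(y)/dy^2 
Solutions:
 u(y) = C1 + C2*erf(sqrt(2)*y/2)


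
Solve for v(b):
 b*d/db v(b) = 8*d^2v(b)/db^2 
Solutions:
 v(b) = C1 + C2*erfi(b/4)


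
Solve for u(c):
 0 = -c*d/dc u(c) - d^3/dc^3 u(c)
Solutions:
 u(c) = C1 + Integral(C2*airyai(-c) + C3*airybi(-c), c)


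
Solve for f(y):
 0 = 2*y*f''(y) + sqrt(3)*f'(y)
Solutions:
 f(y) = C1 + C2*y^(1 - sqrt(3)/2)


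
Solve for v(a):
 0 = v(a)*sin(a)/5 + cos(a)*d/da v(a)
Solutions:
 v(a) = C1*cos(a)^(1/5)


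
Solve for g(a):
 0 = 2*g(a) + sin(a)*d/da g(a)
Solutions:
 g(a) = C1*(cos(a) + 1)/(cos(a) - 1)


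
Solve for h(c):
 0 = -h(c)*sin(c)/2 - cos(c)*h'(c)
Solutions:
 h(c) = C1*sqrt(cos(c))


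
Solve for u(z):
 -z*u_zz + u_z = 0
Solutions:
 u(z) = C1 + C2*z^2


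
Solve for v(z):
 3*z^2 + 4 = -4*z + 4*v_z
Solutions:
 v(z) = C1 + z^3/4 + z^2/2 + z


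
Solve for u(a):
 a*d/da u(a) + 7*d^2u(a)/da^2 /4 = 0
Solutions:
 u(a) = C1 + C2*erf(sqrt(14)*a/7)


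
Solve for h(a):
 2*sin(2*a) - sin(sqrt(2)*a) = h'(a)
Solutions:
 h(a) = C1 - cos(2*a) + sqrt(2)*cos(sqrt(2)*a)/2


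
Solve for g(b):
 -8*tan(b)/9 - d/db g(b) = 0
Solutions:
 g(b) = C1 + 8*log(cos(b))/9


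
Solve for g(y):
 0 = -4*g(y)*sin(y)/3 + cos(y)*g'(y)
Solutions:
 g(y) = C1/cos(y)^(4/3)


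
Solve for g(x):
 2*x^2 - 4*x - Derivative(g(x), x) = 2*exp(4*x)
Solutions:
 g(x) = C1 + 2*x^3/3 - 2*x^2 - exp(4*x)/2


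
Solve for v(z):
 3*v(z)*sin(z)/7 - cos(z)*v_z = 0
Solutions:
 v(z) = C1/cos(z)^(3/7)


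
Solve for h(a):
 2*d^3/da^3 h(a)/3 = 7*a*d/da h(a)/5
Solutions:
 h(a) = C1 + Integral(C2*airyai(10^(2/3)*21^(1/3)*a/10) + C3*airybi(10^(2/3)*21^(1/3)*a/10), a)


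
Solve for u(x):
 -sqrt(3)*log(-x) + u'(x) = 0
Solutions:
 u(x) = C1 + sqrt(3)*x*log(-x) - sqrt(3)*x


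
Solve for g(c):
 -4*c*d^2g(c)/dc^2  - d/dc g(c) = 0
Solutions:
 g(c) = C1 + C2*c^(3/4)


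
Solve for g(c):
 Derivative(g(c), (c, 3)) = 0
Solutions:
 g(c) = C1 + C2*c + C3*c^2


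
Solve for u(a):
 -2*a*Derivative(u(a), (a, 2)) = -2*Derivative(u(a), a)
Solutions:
 u(a) = C1 + C2*a^2


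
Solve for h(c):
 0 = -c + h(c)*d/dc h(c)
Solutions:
 h(c) = -sqrt(C1 + c^2)
 h(c) = sqrt(C1 + c^2)


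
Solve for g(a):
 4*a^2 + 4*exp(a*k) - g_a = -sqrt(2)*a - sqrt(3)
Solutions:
 g(a) = C1 + 4*a^3/3 + sqrt(2)*a^2/2 + sqrt(3)*a + 4*exp(a*k)/k


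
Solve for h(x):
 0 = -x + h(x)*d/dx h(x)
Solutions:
 h(x) = -sqrt(C1 + x^2)
 h(x) = sqrt(C1 + x^2)


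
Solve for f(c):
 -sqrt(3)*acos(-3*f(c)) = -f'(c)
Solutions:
 Integral(1/acos(-3*_y), (_y, f(c))) = C1 + sqrt(3)*c


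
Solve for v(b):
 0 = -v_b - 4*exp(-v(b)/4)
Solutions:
 v(b) = 4*log(C1 - b)


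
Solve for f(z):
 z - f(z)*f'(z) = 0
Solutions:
 f(z) = -sqrt(C1 + z^2)
 f(z) = sqrt(C1 + z^2)


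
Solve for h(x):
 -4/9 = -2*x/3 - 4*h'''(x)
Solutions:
 h(x) = C1 + C2*x + C3*x^2 - x^4/144 + x^3/54


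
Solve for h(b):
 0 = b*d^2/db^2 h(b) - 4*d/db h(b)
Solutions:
 h(b) = C1 + C2*b^5


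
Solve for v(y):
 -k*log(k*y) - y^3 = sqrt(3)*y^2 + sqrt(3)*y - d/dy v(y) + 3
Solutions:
 v(y) = C1 + k*y*log(k*y) + y^4/4 + sqrt(3)*y^3/3 + sqrt(3)*y^2/2 + y*(3 - k)


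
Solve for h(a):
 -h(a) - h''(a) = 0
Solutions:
 h(a) = C1*sin(a) + C2*cos(a)


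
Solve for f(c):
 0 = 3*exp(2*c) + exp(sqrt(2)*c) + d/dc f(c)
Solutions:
 f(c) = C1 - 3*exp(2*c)/2 - sqrt(2)*exp(sqrt(2)*c)/2


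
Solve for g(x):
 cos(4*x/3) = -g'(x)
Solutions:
 g(x) = C1 - 3*sin(4*x/3)/4


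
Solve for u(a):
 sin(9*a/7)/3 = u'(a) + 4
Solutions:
 u(a) = C1 - 4*a - 7*cos(9*a/7)/27


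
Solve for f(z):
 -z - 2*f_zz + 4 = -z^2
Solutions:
 f(z) = C1 + C2*z + z^4/24 - z^3/12 + z^2


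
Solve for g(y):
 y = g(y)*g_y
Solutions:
 g(y) = -sqrt(C1 + y^2)
 g(y) = sqrt(C1 + y^2)


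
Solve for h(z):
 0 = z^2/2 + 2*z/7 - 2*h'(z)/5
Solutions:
 h(z) = C1 + 5*z^3/12 + 5*z^2/14


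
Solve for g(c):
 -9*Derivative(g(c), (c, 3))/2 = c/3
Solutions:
 g(c) = C1 + C2*c + C3*c^2 - c^4/324


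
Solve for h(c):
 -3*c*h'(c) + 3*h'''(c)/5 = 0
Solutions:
 h(c) = C1 + Integral(C2*airyai(5^(1/3)*c) + C3*airybi(5^(1/3)*c), c)


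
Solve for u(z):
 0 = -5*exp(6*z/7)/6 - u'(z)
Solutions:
 u(z) = C1 - 35*exp(6*z/7)/36


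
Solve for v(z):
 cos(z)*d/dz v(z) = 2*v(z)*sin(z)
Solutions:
 v(z) = C1/cos(z)^2


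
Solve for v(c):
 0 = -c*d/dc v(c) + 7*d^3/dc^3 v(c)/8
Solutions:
 v(c) = C1 + Integral(C2*airyai(2*7^(2/3)*c/7) + C3*airybi(2*7^(2/3)*c/7), c)


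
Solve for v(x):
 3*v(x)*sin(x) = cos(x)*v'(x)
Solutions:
 v(x) = C1/cos(x)^3


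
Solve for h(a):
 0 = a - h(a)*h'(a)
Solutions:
 h(a) = -sqrt(C1 + a^2)
 h(a) = sqrt(C1 + a^2)


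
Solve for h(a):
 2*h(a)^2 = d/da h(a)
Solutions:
 h(a) = -1/(C1 + 2*a)


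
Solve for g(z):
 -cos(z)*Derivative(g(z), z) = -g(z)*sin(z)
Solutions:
 g(z) = C1/cos(z)


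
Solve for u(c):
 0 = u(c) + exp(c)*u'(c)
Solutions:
 u(c) = C1*exp(exp(-c))


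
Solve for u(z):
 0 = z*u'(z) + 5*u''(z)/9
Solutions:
 u(z) = C1 + C2*erf(3*sqrt(10)*z/10)


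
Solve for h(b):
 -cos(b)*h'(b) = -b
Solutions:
 h(b) = C1 + Integral(b/cos(b), b)


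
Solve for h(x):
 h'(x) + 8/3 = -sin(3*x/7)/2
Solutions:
 h(x) = C1 - 8*x/3 + 7*cos(3*x/7)/6


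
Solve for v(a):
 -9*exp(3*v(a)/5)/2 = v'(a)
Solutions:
 v(a) = 5*log(1/(C1 + 27*a))/3 + 5*log(10)/3
 v(a) = 5*log(10^(1/3)*(-3^(2/3) - 3*3^(1/6)*I)*(1/(C1 + 9*a))^(1/3)/6)
 v(a) = 5*log(10^(1/3)*(-3^(2/3) + 3*3^(1/6)*I)*(1/(C1 + 9*a))^(1/3)/6)


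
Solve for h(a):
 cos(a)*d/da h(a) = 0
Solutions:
 h(a) = C1


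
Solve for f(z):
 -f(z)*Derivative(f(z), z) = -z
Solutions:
 f(z) = -sqrt(C1 + z^2)
 f(z) = sqrt(C1 + z^2)


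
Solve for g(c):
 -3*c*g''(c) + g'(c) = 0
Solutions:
 g(c) = C1 + C2*c^(4/3)


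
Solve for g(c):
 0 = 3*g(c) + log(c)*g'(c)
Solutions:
 g(c) = C1*exp(-3*li(c))


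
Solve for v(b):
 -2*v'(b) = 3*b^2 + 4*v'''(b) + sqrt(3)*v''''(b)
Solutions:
 v(b) = C1 + C2*exp(b*(-8*sqrt(3) + 16/(sqrt(627) + 145*sqrt(3)/9)^(1/3) + 3*(sqrt(627) + 145*sqrt(3)/9)^(1/3))/18)*sin(sqrt(3)*b*(-3*(sqrt(627) + 145*sqrt(3)/9)^(1/3) + 16/(sqrt(627) + 145*sqrt(3)/9)^(1/3))/18) + C3*exp(b*(-8*sqrt(3) + 16/(sqrt(627) + 145*sqrt(3)/9)^(1/3) + 3*(sqrt(627) + 145*sqrt(3)/9)^(1/3))/18)*cos(sqrt(3)*b*(-3*(sqrt(627) + 145*sqrt(3)/9)^(1/3) + 16/(sqrt(627) + 145*sqrt(3)/9)^(1/3))/18) + C4*exp(-b*(16/(sqrt(627) + 145*sqrt(3)/9)^(1/3) + 4*sqrt(3) + 3*(sqrt(627) + 145*sqrt(3)/9)^(1/3))/9) - b^3/2 + 6*b


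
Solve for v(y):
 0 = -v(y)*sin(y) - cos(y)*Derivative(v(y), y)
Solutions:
 v(y) = C1*cos(y)


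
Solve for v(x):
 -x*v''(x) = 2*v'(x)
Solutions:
 v(x) = C1 + C2/x


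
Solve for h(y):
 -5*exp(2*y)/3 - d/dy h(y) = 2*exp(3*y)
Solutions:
 h(y) = C1 - 2*exp(3*y)/3 - 5*exp(2*y)/6


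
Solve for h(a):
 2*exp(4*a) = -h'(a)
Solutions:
 h(a) = C1 - exp(4*a)/2


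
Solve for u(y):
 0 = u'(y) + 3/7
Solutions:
 u(y) = C1 - 3*y/7


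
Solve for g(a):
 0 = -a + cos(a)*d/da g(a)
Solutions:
 g(a) = C1 + Integral(a/cos(a), a)


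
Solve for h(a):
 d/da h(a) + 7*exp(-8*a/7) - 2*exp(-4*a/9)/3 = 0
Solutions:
 h(a) = C1 + 49*exp(-8*a/7)/8 - 3*exp(-4*a/9)/2


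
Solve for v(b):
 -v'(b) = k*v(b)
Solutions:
 v(b) = C1*exp(-b*k)


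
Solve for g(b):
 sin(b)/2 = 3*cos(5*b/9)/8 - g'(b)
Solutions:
 g(b) = C1 + 27*sin(5*b/9)/40 + cos(b)/2


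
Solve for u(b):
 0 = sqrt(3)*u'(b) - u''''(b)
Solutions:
 u(b) = C1 + C4*exp(3^(1/6)*b) + (C2*sin(3^(2/3)*b/2) + C3*cos(3^(2/3)*b/2))*exp(-3^(1/6)*b/2)


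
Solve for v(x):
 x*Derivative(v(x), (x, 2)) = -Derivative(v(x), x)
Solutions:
 v(x) = C1 + C2*log(x)


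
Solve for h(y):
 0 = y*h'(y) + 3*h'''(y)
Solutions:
 h(y) = C1 + Integral(C2*airyai(-3^(2/3)*y/3) + C3*airybi(-3^(2/3)*y/3), y)


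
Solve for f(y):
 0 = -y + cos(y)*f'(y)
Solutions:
 f(y) = C1 + Integral(y/cos(y), y)


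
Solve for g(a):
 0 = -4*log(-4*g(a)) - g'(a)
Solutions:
 Integral(1/(log(-_y) + 2*log(2)), (_y, g(a)))/4 = C1 - a


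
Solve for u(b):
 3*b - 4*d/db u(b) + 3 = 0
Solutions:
 u(b) = C1 + 3*b^2/8 + 3*b/4


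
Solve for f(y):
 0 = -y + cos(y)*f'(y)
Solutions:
 f(y) = C1 + Integral(y/cos(y), y)


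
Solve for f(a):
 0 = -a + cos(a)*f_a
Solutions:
 f(a) = C1 + Integral(a/cos(a), a)


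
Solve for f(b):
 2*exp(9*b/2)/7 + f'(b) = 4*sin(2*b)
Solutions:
 f(b) = C1 - 4*exp(9*b/2)/63 - 2*cos(2*b)


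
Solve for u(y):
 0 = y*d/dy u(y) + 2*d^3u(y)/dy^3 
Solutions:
 u(y) = C1 + Integral(C2*airyai(-2^(2/3)*y/2) + C3*airybi(-2^(2/3)*y/2), y)


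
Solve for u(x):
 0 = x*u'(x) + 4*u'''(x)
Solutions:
 u(x) = C1 + Integral(C2*airyai(-2^(1/3)*x/2) + C3*airybi(-2^(1/3)*x/2), x)


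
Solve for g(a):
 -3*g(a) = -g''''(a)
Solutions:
 g(a) = C1*exp(-3^(1/4)*a) + C2*exp(3^(1/4)*a) + C3*sin(3^(1/4)*a) + C4*cos(3^(1/4)*a)


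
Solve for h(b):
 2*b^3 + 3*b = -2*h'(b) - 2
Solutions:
 h(b) = C1 - b^4/4 - 3*b^2/4 - b


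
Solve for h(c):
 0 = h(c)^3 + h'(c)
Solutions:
 h(c) = -sqrt(2)*sqrt(-1/(C1 - c))/2
 h(c) = sqrt(2)*sqrt(-1/(C1 - c))/2


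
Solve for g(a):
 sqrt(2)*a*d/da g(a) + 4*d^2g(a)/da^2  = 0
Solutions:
 g(a) = C1 + C2*erf(2^(3/4)*a/4)


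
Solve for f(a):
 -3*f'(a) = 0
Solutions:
 f(a) = C1


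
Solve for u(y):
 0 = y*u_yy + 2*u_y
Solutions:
 u(y) = C1 + C2/y


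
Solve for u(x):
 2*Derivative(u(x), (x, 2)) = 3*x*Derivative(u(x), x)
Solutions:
 u(x) = C1 + C2*erfi(sqrt(3)*x/2)


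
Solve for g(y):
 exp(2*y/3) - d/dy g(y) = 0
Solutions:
 g(y) = C1 + 3*exp(2*y/3)/2


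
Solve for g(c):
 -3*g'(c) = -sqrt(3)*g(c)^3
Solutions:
 g(c) = -sqrt(6)*sqrt(-1/(C1 + sqrt(3)*c))/2
 g(c) = sqrt(6)*sqrt(-1/(C1 + sqrt(3)*c))/2


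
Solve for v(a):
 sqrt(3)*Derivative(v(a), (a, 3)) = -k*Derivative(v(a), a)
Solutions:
 v(a) = C1 + C2*exp(-3^(3/4)*a*sqrt(-k)/3) + C3*exp(3^(3/4)*a*sqrt(-k)/3)


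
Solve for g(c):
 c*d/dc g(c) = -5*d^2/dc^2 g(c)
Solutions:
 g(c) = C1 + C2*erf(sqrt(10)*c/10)


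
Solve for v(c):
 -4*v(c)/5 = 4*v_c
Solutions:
 v(c) = C1*exp(-c/5)


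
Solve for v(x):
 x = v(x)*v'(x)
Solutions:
 v(x) = -sqrt(C1 + x^2)
 v(x) = sqrt(C1 + x^2)


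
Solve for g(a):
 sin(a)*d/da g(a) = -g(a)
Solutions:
 g(a) = C1*sqrt(cos(a) + 1)/sqrt(cos(a) - 1)


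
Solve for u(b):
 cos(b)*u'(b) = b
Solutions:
 u(b) = C1 + Integral(b/cos(b), b)


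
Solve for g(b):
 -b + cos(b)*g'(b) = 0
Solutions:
 g(b) = C1 + Integral(b/cos(b), b)


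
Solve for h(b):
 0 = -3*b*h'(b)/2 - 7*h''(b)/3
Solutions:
 h(b) = C1 + C2*erf(3*sqrt(7)*b/14)


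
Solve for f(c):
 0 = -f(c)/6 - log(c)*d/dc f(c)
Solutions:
 f(c) = C1*exp(-li(c)/6)


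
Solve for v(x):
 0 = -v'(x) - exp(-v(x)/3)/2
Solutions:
 v(x) = 3*log(C1 - x/6)


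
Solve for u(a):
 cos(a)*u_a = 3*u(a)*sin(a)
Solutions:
 u(a) = C1/cos(a)^3


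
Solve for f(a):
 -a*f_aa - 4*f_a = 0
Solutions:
 f(a) = C1 + C2/a^3


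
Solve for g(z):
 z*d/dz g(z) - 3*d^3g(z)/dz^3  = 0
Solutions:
 g(z) = C1 + Integral(C2*airyai(3^(2/3)*z/3) + C3*airybi(3^(2/3)*z/3), z)


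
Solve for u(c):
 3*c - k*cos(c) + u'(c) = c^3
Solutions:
 u(c) = C1 + c^4/4 - 3*c^2/2 + k*sin(c)


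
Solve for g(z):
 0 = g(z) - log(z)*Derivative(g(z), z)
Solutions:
 g(z) = C1*exp(li(z))


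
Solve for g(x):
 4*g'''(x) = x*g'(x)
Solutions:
 g(x) = C1 + Integral(C2*airyai(2^(1/3)*x/2) + C3*airybi(2^(1/3)*x/2), x)


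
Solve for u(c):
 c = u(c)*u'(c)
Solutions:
 u(c) = -sqrt(C1 + c^2)
 u(c) = sqrt(C1 + c^2)


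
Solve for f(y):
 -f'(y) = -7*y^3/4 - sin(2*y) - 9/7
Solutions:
 f(y) = C1 + 7*y^4/16 + 9*y/7 - cos(2*y)/2


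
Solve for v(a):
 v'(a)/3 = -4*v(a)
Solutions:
 v(a) = C1*exp(-12*a)


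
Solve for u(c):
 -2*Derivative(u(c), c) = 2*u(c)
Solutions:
 u(c) = C1*exp(-c)


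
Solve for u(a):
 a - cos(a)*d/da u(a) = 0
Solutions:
 u(a) = C1 + Integral(a/cos(a), a)


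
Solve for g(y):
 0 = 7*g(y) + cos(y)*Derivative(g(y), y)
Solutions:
 g(y) = C1*sqrt(sin(y) - 1)*(sin(y)^3 - 3*sin(y)^2 + 3*sin(y) - 1)/(sqrt(sin(y) + 1)*(sin(y)^3 + 3*sin(y)^2 + 3*sin(y) + 1))


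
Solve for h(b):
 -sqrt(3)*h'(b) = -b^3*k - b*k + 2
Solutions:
 h(b) = C1 + sqrt(3)*b^4*k/12 + sqrt(3)*b^2*k/6 - 2*sqrt(3)*b/3


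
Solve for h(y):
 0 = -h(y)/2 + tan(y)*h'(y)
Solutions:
 h(y) = C1*sqrt(sin(y))


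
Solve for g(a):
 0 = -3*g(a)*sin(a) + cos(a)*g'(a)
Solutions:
 g(a) = C1/cos(a)^3


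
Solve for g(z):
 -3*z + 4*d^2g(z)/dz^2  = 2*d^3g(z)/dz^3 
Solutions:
 g(z) = C1 + C2*z + C3*exp(2*z) + z^3/8 + 3*z^2/16


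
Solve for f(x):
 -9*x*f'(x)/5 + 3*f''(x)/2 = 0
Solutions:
 f(x) = C1 + C2*erfi(sqrt(15)*x/5)


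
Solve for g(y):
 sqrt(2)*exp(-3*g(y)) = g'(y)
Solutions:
 g(y) = log(C1 + 3*sqrt(2)*y)/3
 g(y) = log((-3^(1/3) - 3^(5/6)*I)*(C1 + sqrt(2)*y)^(1/3)/2)
 g(y) = log((-3^(1/3) + 3^(5/6)*I)*(C1 + sqrt(2)*y)^(1/3)/2)


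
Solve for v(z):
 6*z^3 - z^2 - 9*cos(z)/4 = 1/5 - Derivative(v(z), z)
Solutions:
 v(z) = C1 - 3*z^4/2 + z^3/3 + z/5 + 9*sin(z)/4


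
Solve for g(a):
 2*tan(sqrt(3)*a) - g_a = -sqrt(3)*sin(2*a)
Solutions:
 g(a) = C1 - 2*sqrt(3)*log(cos(sqrt(3)*a))/3 - sqrt(3)*cos(2*a)/2


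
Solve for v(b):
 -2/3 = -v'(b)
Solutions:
 v(b) = C1 + 2*b/3


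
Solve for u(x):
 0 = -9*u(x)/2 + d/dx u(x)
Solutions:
 u(x) = C1*exp(9*x/2)


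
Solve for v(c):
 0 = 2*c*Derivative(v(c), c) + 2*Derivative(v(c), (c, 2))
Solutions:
 v(c) = C1 + C2*erf(sqrt(2)*c/2)


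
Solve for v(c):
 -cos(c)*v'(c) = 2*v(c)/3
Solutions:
 v(c) = C1*(sin(c) - 1)^(1/3)/(sin(c) + 1)^(1/3)


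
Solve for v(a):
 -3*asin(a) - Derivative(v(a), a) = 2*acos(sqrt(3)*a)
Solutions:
 v(a) = C1 - 2*a*acos(sqrt(3)*a) - 3*a*asin(a) + 2*sqrt(3)*sqrt(1 - 3*a^2)/3 - 3*sqrt(1 - a^2)


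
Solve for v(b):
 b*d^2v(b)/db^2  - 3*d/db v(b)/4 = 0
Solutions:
 v(b) = C1 + C2*b^(7/4)


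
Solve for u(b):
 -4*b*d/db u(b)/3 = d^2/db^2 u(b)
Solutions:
 u(b) = C1 + C2*erf(sqrt(6)*b/3)


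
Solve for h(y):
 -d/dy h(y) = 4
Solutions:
 h(y) = C1 - 4*y


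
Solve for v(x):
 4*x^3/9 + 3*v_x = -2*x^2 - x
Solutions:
 v(x) = C1 - x^4/27 - 2*x^3/9 - x^2/6


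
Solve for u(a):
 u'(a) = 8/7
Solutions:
 u(a) = C1 + 8*a/7


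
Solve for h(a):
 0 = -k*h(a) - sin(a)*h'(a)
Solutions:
 h(a) = C1*exp(k*(-log(cos(a) - 1) + log(cos(a) + 1))/2)


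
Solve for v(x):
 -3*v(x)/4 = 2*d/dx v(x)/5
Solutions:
 v(x) = C1*exp(-15*x/8)


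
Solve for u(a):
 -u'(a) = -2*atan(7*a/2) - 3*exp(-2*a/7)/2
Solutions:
 u(a) = C1 + 2*a*atan(7*a/2) - 2*log(49*a^2 + 4)/7 - 21*exp(-2*a/7)/4


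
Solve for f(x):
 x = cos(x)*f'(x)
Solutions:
 f(x) = C1 + Integral(x/cos(x), x)


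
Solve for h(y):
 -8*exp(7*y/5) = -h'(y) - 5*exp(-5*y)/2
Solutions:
 h(y) = C1 + 40*exp(7*y/5)/7 + exp(-5*y)/2


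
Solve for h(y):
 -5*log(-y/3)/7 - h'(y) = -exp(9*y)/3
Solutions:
 h(y) = C1 - 5*y*log(-y)/7 + 5*y*(1 + log(3))/7 + exp(9*y)/27


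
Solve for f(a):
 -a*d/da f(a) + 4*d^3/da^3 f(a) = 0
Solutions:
 f(a) = C1 + Integral(C2*airyai(2^(1/3)*a/2) + C3*airybi(2^(1/3)*a/2), a)


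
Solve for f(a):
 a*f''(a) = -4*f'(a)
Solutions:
 f(a) = C1 + C2/a^3


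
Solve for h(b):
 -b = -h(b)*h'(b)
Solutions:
 h(b) = -sqrt(C1 + b^2)
 h(b) = sqrt(C1 + b^2)


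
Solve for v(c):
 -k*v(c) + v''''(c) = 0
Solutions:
 v(c) = C1*exp(-c*k^(1/4)) + C2*exp(c*k^(1/4)) + C3*exp(-I*c*k^(1/4)) + C4*exp(I*c*k^(1/4))


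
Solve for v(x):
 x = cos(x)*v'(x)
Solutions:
 v(x) = C1 + Integral(x/cos(x), x)


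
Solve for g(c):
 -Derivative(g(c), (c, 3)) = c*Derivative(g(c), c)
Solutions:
 g(c) = C1 + Integral(C2*airyai(-c) + C3*airybi(-c), c)


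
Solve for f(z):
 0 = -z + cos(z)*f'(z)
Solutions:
 f(z) = C1 + Integral(z/cos(z), z)


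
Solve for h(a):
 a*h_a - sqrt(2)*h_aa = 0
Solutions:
 h(a) = C1 + C2*erfi(2^(1/4)*a/2)


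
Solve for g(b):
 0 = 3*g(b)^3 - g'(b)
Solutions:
 g(b) = -sqrt(2)*sqrt(-1/(C1 + 3*b))/2
 g(b) = sqrt(2)*sqrt(-1/(C1 + 3*b))/2


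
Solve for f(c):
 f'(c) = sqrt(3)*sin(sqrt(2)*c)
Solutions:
 f(c) = C1 - sqrt(6)*cos(sqrt(2)*c)/2


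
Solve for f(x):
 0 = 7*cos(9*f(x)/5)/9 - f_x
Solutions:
 -7*x/9 - 5*log(sin(9*f(x)/5) - 1)/18 + 5*log(sin(9*f(x)/5) + 1)/18 = C1


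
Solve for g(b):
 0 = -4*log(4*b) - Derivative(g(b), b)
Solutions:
 g(b) = C1 - 4*b*log(b) - b*log(256) + 4*b


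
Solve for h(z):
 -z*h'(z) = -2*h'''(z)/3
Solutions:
 h(z) = C1 + Integral(C2*airyai(2^(2/3)*3^(1/3)*z/2) + C3*airybi(2^(2/3)*3^(1/3)*z/2), z)


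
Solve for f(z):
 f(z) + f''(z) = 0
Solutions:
 f(z) = C1*sin(z) + C2*cos(z)


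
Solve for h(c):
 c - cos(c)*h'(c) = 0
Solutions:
 h(c) = C1 + Integral(c/cos(c), c)


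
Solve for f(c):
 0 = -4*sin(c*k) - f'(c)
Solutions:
 f(c) = C1 + 4*cos(c*k)/k


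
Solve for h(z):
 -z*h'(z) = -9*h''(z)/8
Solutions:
 h(z) = C1 + C2*erfi(2*z/3)


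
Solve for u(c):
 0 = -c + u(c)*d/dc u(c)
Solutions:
 u(c) = -sqrt(C1 + c^2)
 u(c) = sqrt(C1 + c^2)


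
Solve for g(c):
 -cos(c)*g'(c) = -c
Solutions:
 g(c) = C1 + Integral(c/cos(c), c)


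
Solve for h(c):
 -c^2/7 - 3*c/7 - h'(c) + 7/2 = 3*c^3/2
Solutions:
 h(c) = C1 - 3*c^4/8 - c^3/21 - 3*c^2/14 + 7*c/2


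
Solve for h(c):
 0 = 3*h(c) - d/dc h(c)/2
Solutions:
 h(c) = C1*exp(6*c)


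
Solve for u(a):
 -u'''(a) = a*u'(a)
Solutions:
 u(a) = C1 + Integral(C2*airyai(-a) + C3*airybi(-a), a)


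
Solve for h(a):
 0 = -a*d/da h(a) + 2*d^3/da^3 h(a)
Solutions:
 h(a) = C1 + Integral(C2*airyai(2^(2/3)*a/2) + C3*airybi(2^(2/3)*a/2), a)


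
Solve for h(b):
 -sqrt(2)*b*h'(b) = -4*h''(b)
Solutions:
 h(b) = C1 + C2*erfi(2^(3/4)*b/4)


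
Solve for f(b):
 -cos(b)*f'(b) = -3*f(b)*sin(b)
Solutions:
 f(b) = C1/cos(b)^3


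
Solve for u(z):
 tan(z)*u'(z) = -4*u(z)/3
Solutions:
 u(z) = C1/sin(z)^(4/3)


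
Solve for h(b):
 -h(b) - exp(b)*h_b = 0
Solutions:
 h(b) = C1*exp(exp(-b))


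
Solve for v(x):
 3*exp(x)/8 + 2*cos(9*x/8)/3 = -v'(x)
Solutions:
 v(x) = C1 - 3*exp(x)/8 - 16*sin(9*x/8)/27


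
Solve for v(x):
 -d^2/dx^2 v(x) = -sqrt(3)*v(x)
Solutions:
 v(x) = C1*exp(-3^(1/4)*x) + C2*exp(3^(1/4)*x)


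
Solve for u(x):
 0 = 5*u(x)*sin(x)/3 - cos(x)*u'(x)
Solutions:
 u(x) = C1/cos(x)^(5/3)


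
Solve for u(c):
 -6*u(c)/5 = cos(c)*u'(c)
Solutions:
 u(c) = C1*(sin(c) - 1)^(3/5)/(sin(c) + 1)^(3/5)


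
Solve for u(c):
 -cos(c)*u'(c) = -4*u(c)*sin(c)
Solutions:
 u(c) = C1/cos(c)^4


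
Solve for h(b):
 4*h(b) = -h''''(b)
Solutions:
 h(b) = (C1*sin(b) + C2*cos(b))*exp(-b) + (C3*sin(b) + C4*cos(b))*exp(b)


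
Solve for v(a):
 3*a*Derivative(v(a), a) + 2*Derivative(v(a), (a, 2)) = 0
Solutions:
 v(a) = C1 + C2*erf(sqrt(3)*a/2)


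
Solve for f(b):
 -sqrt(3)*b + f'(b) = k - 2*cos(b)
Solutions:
 f(b) = C1 + sqrt(3)*b^2/2 + b*k - 2*sin(b)


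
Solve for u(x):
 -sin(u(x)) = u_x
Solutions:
 u(x) = -acos((-C1 - exp(2*x))/(C1 - exp(2*x))) + 2*pi
 u(x) = acos((-C1 - exp(2*x))/(C1 - exp(2*x)))


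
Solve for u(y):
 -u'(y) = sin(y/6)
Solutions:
 u(y) = C1 + 6*cos(y/6)


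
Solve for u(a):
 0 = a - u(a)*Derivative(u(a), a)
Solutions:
 u(a) = -sqrt(C1 + a^2)
 u(a) = sqrt(C1 + a^2)


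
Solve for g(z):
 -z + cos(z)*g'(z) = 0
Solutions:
 g(z) = C1 + Integral(z/cos(z), z)


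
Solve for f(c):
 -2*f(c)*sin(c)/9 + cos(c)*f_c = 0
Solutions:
 f(c) = C1/cos(c)^(2/9)


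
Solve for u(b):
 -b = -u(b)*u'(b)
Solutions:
 u(b) = -sqrt(C1 + b^2)
 u(b) = sqrt(C1 + b^2)


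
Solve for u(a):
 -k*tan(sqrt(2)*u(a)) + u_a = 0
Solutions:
 u(a) = sqrt(2)*(pi - asin(C1*exp(sqrt(2)*a*k)))/2
 u(a) = sqrt(2)*asin(C1*exp(sqrt(2)*a*k))/2


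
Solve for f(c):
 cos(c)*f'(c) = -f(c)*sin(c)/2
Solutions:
 f(c) = C1*sqrt(cos(c))


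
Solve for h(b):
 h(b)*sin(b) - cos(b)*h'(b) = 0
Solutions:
 h(b) = C1/cos(b)


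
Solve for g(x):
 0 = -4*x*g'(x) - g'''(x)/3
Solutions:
 g(x) = C1 + Integral(C2*airyai(-12^(1/3)*x) + C3*airybi(-12^(1/3)*x), x)


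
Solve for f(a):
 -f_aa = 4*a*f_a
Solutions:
 f(a) = C1 + C2*erf(sqrt(2)*a)


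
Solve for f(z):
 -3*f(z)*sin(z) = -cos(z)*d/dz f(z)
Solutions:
 f(z) = C1/cos(z)^3


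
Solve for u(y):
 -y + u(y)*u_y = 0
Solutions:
 u(y) = -sqrt(C1 + y^2)
 u(y) = sqrt(C1 + y^2)


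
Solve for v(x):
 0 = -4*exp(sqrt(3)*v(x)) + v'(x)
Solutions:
 v(x) = sqrt(3)*(2*log(-1/(C1 + 4*x)) - log(3))/6


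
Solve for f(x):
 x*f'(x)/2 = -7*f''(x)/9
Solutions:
 f(x) = C1 + C2*erf(3*sqrt(7)*x/14)


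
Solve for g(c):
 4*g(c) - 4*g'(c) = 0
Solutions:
 g(c) = C1*exp(c)


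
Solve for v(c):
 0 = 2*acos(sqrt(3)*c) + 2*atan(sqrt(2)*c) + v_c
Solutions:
 v(c) = C1 - 2*c*acos(sqrt(3)*c) - 2*c*atan(sqrt(2)*c) + 2*sqrt(3)*sqrt(1 - 3*c^2)/3 + sqrt(2)*log(2*c^2 + 1)/2


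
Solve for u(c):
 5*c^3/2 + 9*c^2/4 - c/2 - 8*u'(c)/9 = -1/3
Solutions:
 u(c) = C1 + 45*c^4/64 + 27*c^3/32 - 9*c^2/32 + 3*c/8


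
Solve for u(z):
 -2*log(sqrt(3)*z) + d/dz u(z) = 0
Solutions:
 u(z) = C1 + 2*z*log(z) - 2*z + z*log(3)


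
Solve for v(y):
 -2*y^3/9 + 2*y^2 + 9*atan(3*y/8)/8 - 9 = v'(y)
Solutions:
 v(y) = C1 - y^4/18 + 2*y^3/3 + 9*y*atan(3*y/8)/8 - 9*y - 3*log(9*y^2 + 64)/2


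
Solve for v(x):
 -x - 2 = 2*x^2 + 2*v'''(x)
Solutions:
 v(x) = C1 + C2*x + C3*x^2 - x^5/60 - x^4/48 - x^3/6


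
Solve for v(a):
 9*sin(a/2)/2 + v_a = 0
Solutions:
 v(a) = C1 + 9*cos(a/2)


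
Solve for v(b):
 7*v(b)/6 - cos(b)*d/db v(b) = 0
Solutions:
 v(b) = C1*(sin(b) + 1)^(7/12)/(sin(b) - 1)^(7/12)


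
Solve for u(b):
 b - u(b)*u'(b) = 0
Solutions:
 u(b) = -sqrt(C1 + b^2)
 u(b) = sqrt(C1 + b^2)


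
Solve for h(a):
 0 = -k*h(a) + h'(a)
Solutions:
 h(a) = C1*exp(a*k)


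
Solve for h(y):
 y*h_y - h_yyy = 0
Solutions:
 h(y) = C1 + Integral(C2*airyai(y) + C3*airybi(y), y)


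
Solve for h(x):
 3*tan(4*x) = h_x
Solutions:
 h(x) = C1 - 3*log(cos(4*x))/4


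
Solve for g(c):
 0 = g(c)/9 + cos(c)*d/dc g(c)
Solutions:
 g(c) = C1*(sin(c) - 1)^(1/18)/(sin(c) + 1)^(1/18)


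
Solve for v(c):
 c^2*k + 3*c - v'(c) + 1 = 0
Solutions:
 v(c) = C1 + c^3*k/3 + 3*c^2/2 + c


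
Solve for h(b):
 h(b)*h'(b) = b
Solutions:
 h(b) = -sqrt(C1 + b^2)
 h(b) = sqrt(C1 + b^2)


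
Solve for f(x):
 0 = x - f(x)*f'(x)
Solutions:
 f(x) = -sqrt(C1 + x^2)
 f(x) = sqrt(C1 + x^2)


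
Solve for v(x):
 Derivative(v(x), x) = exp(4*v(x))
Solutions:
 v(x) = log(-(-1/(C1 + 4*x))^(1/4))
 v(x) = log(-1/(C1 + 4*x))/4
 v(x) = log(-I*(-1/(C1 + 4*x))^(1/4))
 v(x) = log(I*(-1/(C1 + 4*x))^(1/4))


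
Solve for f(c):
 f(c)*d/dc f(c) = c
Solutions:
 f(c) = -sqrt(C1 + c^2)
 f(c) = sqrt(C1 + c^2)


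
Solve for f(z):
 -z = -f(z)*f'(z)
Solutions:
 f(z) = -sqrt(C1 + z^2)
 f(z) = sqrt(C1 + z^2)


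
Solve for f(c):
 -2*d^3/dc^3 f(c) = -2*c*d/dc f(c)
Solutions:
 f(c) = C1 + Integral(C2*airyai(c) + C3*airybi(c), c)


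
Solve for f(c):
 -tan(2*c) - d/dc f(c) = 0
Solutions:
 f(c) = C1 + log(cos(2*c))/2


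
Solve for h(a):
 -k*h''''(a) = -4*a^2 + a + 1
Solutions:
 h(a) = C1 + C2*a + C3*a^2 + C4*a^3 + a^6/(90*k) - a^5/(120*k) - a^4/(24*k)


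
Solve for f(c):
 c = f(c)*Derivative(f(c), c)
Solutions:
 f(c) = -sqrt(C1 + c^2)
 f(c) = sqrt(C1 + c^2)


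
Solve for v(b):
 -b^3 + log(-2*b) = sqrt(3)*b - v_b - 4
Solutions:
 v(b) = C1 + b^4/4 + sqrt(3)*b^2/2 - b*log(-b) + b*(-3 - log(2))


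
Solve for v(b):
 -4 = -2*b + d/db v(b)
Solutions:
 v(b) = C1 + b^2 - 4*b


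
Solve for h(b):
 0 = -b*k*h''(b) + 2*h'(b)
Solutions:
 h(b) = C1 + b^(((re(k) + 2)*re(k) + im(k)^2)/(re(k)^2 + im(k)^2))*(C2*sin(2*log(b)*Abs(im(k))/(re(k)^2 + im(k)^2)) + C3*cos(2*log(b)*im(k)/(re(k)^2 + im(k)^2)))


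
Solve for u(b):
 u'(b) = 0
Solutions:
 u(b) = C1


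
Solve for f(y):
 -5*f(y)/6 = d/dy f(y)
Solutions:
 f(y) = C1*exp(-5*y/6)


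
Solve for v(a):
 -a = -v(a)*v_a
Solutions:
 v(a) = -sqrt(C1 + a^2)
 v(a) = sqrt(C1 + a^2)


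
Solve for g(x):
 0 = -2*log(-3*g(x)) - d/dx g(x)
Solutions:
 Integral(1/(log(-_y) + log(3)), (_y, g(x)))/2 = C1 - x


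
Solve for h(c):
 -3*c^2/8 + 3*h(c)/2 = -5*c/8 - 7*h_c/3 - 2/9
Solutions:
 h(c) = C1*exp(-9*c/14) + c^2/4 - 43*c/36 + 277/162


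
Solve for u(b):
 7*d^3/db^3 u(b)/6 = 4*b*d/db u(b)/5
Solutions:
 u(b) = C1 + Integral(C2*airyai(2*3^(1/3)*35^(2/3)*b/35) + C3*airybi(2*3^(1/3)*35^(2/3)*b/35), b)


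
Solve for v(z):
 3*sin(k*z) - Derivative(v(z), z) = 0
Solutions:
 v(z) = C1 - 3*cos(k*z)/k


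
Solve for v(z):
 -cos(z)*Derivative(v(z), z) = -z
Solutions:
 v(z) = C1 + Integral(z/cos(z), z)


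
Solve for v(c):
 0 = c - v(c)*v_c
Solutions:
 v(c) = -sqrt(C1 + c^2)
 v(c) = sqrt(C1 + c^2)


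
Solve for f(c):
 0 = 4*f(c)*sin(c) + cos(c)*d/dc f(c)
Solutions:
 f(c) = C1*cos(c)^4


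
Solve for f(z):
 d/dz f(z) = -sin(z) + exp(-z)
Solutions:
 f(z) = C1 + cos(z) - exp(-z)


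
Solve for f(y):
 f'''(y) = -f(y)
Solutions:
 f(y) = C3*exp(-y) + (C1*sin(sqrt(3)*y/2) + C2*cos(sqrt(3)*y/2))*exp(y/2)


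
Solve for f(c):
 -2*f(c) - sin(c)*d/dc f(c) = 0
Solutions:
 f(c) = C1*(cos(c) + 1)/(cos(c) - 1)


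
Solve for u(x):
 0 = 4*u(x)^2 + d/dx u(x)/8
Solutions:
 u(x) = 1/(C1 + 32*x)


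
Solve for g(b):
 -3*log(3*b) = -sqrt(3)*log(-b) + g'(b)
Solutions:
 g(b) = C1 - b*(3 - sqrt(3))*log(b) + b*(-3*log(3) - sqrt(3) + 3 + sqrt(3)*I*pi)


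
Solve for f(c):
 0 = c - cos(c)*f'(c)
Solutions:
 f(c) = C1 + Integral(c/cos(c), c)


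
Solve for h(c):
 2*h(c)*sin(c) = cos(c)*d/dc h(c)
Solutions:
 h(c) = C1/cos(c)^2


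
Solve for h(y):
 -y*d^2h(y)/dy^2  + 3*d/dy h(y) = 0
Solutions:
 h(y) = C1 + C2*y^4


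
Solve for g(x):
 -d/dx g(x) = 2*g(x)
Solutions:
 g(x) = C1*exp(-2*x)


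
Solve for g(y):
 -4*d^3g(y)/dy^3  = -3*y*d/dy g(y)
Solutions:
 g(y) = C1 + Integral(C2*airyai(6^(1/3)*y/2) + C3*airybi(6^(1/3)*y/2), y)


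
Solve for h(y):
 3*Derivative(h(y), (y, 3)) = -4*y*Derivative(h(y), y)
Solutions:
 h(y) = C1 + Integral(C2*airyai(-6^(2/3)*y/3) + C3*airybi(-6^(2/3)*y/3), y)


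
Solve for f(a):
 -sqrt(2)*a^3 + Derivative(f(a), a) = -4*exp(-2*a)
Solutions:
 f(a) = C1 + sqrt(2)*a^4/4 + 2*exp(-2*a)


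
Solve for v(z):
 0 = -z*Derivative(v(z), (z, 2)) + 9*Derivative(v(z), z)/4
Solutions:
 v(z) = C1 + C2*z^(13/4)


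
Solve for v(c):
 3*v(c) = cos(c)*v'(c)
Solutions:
 v(c) = C1*(sin(c) + 1)^(3/2)/(sin(c) - 1)^(3/2)


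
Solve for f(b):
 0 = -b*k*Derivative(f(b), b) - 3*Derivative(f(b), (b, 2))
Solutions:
 f(b) = Piecewise((-sqrt(6)*sqrt(pi)*C1*erf(sqrt(6)*b*sqrt(k)/6)/(2*sqrt(k)) - C2, (k > 0) | (k < 0)), (-C1*b - C2, True))


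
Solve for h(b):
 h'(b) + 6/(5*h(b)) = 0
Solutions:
 h(b) = -sqrt(C1 - 60*b)/5
 h(b) = sqrt(C1 - 60*b)/5


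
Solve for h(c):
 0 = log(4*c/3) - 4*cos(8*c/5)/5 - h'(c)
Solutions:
 h(c) = C1 + c*log(c) - c*log(3) - c + 2*c*log(2) - sin(8*c/5)/2


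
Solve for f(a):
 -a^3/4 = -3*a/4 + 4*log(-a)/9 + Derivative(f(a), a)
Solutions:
 f(a) = C1 - a^4/16 + 3*a^2/8 - 4*a*log(-a)/9 + 4*a/9


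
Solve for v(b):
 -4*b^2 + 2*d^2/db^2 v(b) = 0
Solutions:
 v(b) = C1 + C2*b + b^4/6


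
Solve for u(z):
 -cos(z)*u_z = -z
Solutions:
 u(z) = C1 + Integral(z/cos(z), z)


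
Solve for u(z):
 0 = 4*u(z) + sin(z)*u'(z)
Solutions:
 u(z) = C1*(cos(z)^2 + 2*cos(z) + 1)/(cos(z)^2 - 2*cos(z) + 1)


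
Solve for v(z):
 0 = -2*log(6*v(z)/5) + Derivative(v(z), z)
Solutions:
 Integral(1/(-log(_y) - log(6) + log(5)), (_y, v(z)))/2 = C1 - z


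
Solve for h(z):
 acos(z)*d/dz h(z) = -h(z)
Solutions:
 h(z) = C1*exp(-Integral(1/acos(z), z))


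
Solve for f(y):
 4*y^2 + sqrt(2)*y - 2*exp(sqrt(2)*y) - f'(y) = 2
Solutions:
 f(y) = C1 + 4*y^3/3 + sqrt(2)*y^2/2 - 2*y - sqrt(2)*exp(sqrt(2)*y)


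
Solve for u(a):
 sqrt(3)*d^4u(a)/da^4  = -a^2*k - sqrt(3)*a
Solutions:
 u(a) = C1 + C2*a + C3*a^2 + C4*a^3 - sqrt(3)*a^6*k/1080 - a^5/120


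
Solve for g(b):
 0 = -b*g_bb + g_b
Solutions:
 g(b) = C1 + C2*b^2


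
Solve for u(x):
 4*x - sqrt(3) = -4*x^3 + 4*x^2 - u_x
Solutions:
 u(x) = C1 - x^4 + 4*x^3/3 - 2*x^2 + sqrt(3)*x


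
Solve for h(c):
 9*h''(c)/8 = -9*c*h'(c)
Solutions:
 h(c) = C1 + C2*erf(2*c)


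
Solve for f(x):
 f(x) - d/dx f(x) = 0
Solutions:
 f(x) = C1*exp(x)


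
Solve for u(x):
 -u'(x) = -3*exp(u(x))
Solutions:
 u(x) = log(-1/(C1 + 3*x))


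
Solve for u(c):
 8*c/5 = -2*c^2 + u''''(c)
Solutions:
 u(c) = C1 + C2*c + C3*c^2 + C4*c^3 + c^6/180 + c^5/75


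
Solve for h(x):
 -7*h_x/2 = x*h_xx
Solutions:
 h(x) = C1 + C2/x^(5/2)


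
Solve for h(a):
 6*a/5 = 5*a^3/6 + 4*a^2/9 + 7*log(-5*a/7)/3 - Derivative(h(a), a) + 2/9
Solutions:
 h(a) = C1 + 5*a^4/24 + 4*a^3/27 - 3*a^2/5 + 7*a*log(-a)/3 + a*(-21*log(7) - 19 + 21*log(5))/9


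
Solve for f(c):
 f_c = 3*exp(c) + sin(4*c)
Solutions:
 f(c) = C1 + 3*exp(c) - cos(4*c)/4


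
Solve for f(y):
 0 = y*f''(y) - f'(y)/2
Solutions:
 f(y) = C1 + C2*y^(3/2)


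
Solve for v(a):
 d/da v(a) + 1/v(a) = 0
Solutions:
 v(a) = -sqrt(C1 - 2*a)
 v(a) = sqrt(C1 - 2*a)


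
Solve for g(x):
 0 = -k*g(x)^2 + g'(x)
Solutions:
 g(x) = -1/(C1 + k*x)


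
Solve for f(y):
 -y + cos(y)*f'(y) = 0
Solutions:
 f(y) = C1 + Integral(y/cos(y), y)


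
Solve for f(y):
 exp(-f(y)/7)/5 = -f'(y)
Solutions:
 f(y) = 7*log(C1 - y/35)


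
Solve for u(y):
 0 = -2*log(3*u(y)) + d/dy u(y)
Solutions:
 -Integral(1/(log(_y) + log(3)), (_y, u(y)))/2 = C1 - y


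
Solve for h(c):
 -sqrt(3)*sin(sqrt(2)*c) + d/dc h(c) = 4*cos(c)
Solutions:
 h(c) = C1 + 4*sin(c) - sqrt(6)*cos(sqrt(2)*c)/2


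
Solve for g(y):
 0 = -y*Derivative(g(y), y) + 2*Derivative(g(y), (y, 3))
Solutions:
 g(y) = C1 + Integral(C2*airyai(2^(2/3)*y/2) + C3*airybi(2^(2/3)*y/2), y)


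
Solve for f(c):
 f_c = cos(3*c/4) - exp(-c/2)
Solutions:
 f(c) = C1 + 4*sin(3*c/4)/3 + 2*exp(-c/2)


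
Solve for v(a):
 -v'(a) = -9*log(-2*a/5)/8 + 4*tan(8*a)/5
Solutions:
 v(a) = C1 + 9*a*log(-a)/8 - 9*a*log(5)/8 - 9*a/8 + 9*a*log(2)/8 + log(cos(8*a))/10


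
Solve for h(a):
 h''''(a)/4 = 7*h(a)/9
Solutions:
 h(a) = C1*exp(-sqrt(6)*7^(1/4)*a/3) + C2*exp(sqrt(6)*7^(1/4)*a/3) + C3*sin(sqrt(6)*7^(1/4)*a/3) + C4*cos(sqrt(6)*7^(1/4)*a/3)


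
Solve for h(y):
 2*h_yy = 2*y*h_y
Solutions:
 h(y) = C1 + C2*erfi(sqrt(2)*y/2)


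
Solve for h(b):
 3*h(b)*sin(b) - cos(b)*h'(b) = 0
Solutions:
 h(b) = C1/cos(b)^3


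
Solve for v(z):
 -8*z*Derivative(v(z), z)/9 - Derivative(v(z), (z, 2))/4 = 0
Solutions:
 v(z) = C1 + C2*erf(4*z/3)


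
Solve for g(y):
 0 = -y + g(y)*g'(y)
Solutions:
 g(y) = -sqrt(C1 + y^2)
 g(y) = sqrt(C1 + y^2)


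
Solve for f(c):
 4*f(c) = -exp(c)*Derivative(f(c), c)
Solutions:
 f(c) = C1*exp(4*exp(-c))


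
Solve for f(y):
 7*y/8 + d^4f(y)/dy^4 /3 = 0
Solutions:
 f(y) = C1 + C2*y + C3*y^2 + C4*y^3 - 7*y^5/320


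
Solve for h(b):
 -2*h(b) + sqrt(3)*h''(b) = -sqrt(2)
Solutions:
 h(b) = C1*exp(-sqrt(2)*3^(3/4)*b/3) + C2*exp(sqrt(2)*3^(3/4)*b/3) + sqrt(2)/2


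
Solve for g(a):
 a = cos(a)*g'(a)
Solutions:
 g(a) = C1 + Integral(a/cos(a), a)


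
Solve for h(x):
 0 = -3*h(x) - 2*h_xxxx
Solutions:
 h(x) = (C1*sin(6^(1/4)*x/2) + C2*cos(6^(1/4)*x/2))*exp(-6^(1/4)*x/2) + (C3*sin(6^(1/4)*x/2) + C4*cos(6^(1/4)*x/2))*exp(6^(1/4)*x/2)


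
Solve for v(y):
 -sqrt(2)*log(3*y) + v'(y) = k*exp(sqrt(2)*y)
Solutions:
 v(y) = C1 + sqrt(2)*k*exp(sqrt(2)*y)/2 + sqrt(2)*y*log(y) + sqrt(2)*y*(-1 + log(3))


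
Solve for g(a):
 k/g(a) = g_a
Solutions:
 g(a) = -sqrt(C1 + 2*a*k)
 g(a) = sqrt(C1 + 2*a*k)


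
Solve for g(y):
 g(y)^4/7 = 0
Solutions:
 g(y) = 0


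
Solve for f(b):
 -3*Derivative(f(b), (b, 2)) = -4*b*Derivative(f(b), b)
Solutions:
 f(b) = C1 + C2*erfi(sqrt(6)*b/3)


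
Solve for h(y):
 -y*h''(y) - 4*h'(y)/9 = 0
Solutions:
 h(y) = C1 + C2*y^(5/9)


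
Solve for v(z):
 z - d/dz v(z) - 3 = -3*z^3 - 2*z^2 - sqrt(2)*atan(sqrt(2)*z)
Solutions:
 v(z) = C1 + 3*z^4/4 + 2*z^3/3 + z^2/2 - 3*z + sqrt(2)*(z*atan(sqrt(2)*z) - sqrt(2)*log(2*z^2 + 1)/4)


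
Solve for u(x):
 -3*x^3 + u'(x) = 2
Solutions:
 u(x) = C1 + 3*x^4/4 + 2*x


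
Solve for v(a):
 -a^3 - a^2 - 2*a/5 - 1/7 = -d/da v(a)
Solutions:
 v(a) = C1 + a^4/4 + a^3/3 + a^2/5 + a/7


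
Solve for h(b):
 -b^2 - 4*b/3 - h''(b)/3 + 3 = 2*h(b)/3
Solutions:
 h(b) = C1*sin(sqrt(2)*b) + C2*cos(sqrt(2)*b) - 3*b^2/2 - 2*b + 6


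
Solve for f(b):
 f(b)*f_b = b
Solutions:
 f(b) = -sqrt(C1 + b^2)
 f(b) = sqrt(C1 + b^2)


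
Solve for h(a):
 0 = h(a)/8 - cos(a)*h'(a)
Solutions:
 h(a) = C1*(sin(a) + 1)^(1/16)/(sin(a) - 1)^(1/16)


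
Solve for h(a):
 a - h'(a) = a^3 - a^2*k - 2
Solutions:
 h(a) = C1 - a^4/4 + a^3*k/3 + a^2/2 + 2*a


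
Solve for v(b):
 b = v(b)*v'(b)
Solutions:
 v(b) = -sqrt(C1 + b^2)
 v(b) = sqrt(C1 + b^2)


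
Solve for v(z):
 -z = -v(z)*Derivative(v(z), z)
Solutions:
 v(z) = -sqrt(C1 + z^2)
 v(z) = sqrt(C1 + z^2)


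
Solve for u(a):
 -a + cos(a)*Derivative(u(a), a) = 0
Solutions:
 u(a) = C1 + Integral(a/cos(a), a)


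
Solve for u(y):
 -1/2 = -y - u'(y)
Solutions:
 u(y) = C1 - y^2/2 + y/2


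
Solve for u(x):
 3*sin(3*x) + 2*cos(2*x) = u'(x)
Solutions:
 u(x) = C1 + sin(2*x) - cos(3*x)


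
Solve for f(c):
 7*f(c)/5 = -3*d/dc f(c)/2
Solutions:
 f(c) = C1*exp(-14*c/15)


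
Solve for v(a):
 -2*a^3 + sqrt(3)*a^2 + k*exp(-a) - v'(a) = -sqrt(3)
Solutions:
 v(a) = C1 - a^4/2 + sqrt(3)*a^3/3 + sqrt(3)*a - k*exp(-a)


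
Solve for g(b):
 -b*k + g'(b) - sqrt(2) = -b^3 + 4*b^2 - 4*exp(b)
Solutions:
 g(b) = C1 - b^4/4 + 4*b^3/3 + b^2*k/2 + sqrt(2)*b - 4*exp(b)


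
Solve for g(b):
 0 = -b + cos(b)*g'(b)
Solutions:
 g(b) = C1 + Integral(b/cos(b), b)


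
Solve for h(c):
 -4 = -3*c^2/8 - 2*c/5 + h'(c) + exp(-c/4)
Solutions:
 h(c) = C1 + c^3/8 + c^2/5 - 4*c + 4*exp(-c/4)


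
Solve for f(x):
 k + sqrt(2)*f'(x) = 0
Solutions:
 f(x) = C1 - sqrt(2)*k*x/2


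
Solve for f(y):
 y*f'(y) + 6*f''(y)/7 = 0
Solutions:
 f(y) = C1 + C2*erf(sqrt(21)*y/6)


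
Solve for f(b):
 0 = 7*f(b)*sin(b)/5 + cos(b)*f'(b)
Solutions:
 f(b) = C1*cos(b)^(7/5)


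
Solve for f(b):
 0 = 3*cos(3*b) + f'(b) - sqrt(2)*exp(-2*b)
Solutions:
 f(b) = C1 - sin(3*b) - sqrt(2)*exp(-2*b)/2


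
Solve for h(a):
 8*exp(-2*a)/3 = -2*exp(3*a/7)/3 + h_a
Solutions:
 h(a) = C1 + 14*exp(3*a/7)/9 - 4*exp(-2*a)/3


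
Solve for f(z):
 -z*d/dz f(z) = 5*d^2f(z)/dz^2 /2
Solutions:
 f(z) = C1 + C2*erf(sqrt(5)*z/5)


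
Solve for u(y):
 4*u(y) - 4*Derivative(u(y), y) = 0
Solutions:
 u(y) = C1*exp(y)


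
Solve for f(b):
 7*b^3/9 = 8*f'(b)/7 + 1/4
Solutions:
 f(b) = C1 + 49*b^4/288 - 7*b/32


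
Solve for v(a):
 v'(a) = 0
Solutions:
 v(a) = C1


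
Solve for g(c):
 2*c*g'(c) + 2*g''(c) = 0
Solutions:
 g(c) = C1 + C2*erf(sqrt(2)*c/2)


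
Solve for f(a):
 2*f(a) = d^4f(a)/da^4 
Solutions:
 f(a) = C1*exp(-2^(1/4)*a) + C2*exp(2^(1/4)*a) + C3*sin(2^(1/4)*a) + C4*cos(2^(1/4)*a)


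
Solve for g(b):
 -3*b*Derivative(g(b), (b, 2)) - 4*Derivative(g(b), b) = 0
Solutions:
 g(b) = C1 + C2/b^(1/3)


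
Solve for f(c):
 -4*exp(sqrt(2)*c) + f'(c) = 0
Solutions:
 f(c) = C1 + 2*sqrt(2)*exp(sqrt(2)*c)


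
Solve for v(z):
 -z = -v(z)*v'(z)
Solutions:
 v(z) = -sqrt(C1 + z^2)
 v(z) = sqrt(C1 + z^2)


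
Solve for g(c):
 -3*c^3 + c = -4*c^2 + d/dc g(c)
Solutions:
 g(c) = C1 - 3*c^4/4 + 4*c^3/3 + c^2/2


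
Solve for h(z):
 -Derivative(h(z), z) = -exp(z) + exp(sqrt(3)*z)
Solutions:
 h(z) = C1 + exp(z) - sqrt(3)*exp(sqrt(3)*z)/3


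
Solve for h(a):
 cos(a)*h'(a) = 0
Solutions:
 h(a) = C1


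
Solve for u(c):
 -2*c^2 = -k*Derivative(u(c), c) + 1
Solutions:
 u(c) = C1 + 2*c^3/(3*k) + c/k


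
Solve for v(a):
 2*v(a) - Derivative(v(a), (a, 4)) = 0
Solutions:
 v(a) = C1*exp(-2^(1/4)*a) + C2*exp(2^(1/4)*a) + C3*sin(2^(1/4)*a) + C4*cos(2^(1/4)*a)


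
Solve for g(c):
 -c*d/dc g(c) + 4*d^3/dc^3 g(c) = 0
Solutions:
 g(c) = C1 + Integral(C2*airyai(2^(1/3)*c/2) + C3*airybi(2^(1/3)*c/2), c)


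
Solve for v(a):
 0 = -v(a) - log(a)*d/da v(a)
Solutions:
 v(a) = C1*exp(-li(a))


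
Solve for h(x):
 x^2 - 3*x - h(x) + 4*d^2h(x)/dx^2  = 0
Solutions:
 h(x) = C1*exp(-x/2) + C2*exp(x/2) + x^2 - 3*x + 8


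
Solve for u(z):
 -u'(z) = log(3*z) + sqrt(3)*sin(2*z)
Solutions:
 u(z) = C1 - z*log(z) - z*log(3) + z + sqrt(3)*cos(2*z)/2


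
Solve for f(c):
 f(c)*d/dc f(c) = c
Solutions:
 f(c) = -sqrt(C1 + c^2)
 f(c) = sqrt(C1 + c^2)


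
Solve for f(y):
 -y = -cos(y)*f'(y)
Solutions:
 f(y) = C1 + Integral(y/cos(y), y)


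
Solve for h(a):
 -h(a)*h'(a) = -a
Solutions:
 h(a) = -sqrt(C1 + a^2)
 h(a) = sqrt(C1 + a^2)


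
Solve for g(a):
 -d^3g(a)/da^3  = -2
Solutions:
 g(a) = C1 + C2*a + C3*a^2 + a^3/3


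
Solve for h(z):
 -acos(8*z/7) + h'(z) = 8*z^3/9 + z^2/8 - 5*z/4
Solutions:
 h(z) = C1 + 2*z^4/9 + z^3/24 - 5*z^2/8 + z*acos(8*z/7) - sqrt(49 - 64*z^2)/8


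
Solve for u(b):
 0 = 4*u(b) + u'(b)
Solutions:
 u(b) = C1*exp(-4*b)


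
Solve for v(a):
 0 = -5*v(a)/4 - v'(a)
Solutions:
 v(a) = C1*exp(-5*a/4)


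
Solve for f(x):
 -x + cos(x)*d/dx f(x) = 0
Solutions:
 f(x) = C1 + Integral(x/cos(x), x)


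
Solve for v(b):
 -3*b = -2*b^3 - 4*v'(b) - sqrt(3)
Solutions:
 v(b) = C1 - b^4/8 + 3*b^2/8 - sqrt(3)*b/4


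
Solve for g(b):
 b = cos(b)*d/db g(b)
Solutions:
 g(b) = C1 + Integral(b/cos(b), b)


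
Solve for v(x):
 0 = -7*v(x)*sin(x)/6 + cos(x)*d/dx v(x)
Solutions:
 v(x) = C1/cos(x)^(7/6)


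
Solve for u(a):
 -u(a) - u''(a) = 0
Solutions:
 u(a) = C1*sin(a) + C2*cos(a)


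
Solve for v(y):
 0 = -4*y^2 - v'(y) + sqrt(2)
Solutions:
 v(y) = C1 - 4*y^3/3 + sqrt(2)*y
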